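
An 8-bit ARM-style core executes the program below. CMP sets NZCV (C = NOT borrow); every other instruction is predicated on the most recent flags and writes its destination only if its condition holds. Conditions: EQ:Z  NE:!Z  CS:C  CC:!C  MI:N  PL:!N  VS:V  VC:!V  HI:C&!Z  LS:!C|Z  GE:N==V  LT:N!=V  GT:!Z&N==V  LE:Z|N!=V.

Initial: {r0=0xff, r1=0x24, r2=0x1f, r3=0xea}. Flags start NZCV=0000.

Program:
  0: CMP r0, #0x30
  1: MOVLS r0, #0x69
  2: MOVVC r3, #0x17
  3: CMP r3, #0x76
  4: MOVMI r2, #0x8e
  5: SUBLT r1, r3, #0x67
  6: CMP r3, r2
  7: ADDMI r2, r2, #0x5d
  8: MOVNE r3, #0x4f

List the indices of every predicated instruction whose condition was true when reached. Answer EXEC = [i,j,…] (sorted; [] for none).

EXEC = [2,4,5,7,8]

0: ✓ CMP  NZCV=1010
1: · MOVLS
2: ✓ MOVVC  r3←0x17
3: ✓ CMP  NZCV=1000
4: ✓ MOVMI  r2←0x8e
5: ✓ SUBLT  r1←0xb0
6: ✓ CMP  NZCV=1001
7: ✓ ADDMI  r2←0xeb
8: ✓ MOVNE  r3←0x4f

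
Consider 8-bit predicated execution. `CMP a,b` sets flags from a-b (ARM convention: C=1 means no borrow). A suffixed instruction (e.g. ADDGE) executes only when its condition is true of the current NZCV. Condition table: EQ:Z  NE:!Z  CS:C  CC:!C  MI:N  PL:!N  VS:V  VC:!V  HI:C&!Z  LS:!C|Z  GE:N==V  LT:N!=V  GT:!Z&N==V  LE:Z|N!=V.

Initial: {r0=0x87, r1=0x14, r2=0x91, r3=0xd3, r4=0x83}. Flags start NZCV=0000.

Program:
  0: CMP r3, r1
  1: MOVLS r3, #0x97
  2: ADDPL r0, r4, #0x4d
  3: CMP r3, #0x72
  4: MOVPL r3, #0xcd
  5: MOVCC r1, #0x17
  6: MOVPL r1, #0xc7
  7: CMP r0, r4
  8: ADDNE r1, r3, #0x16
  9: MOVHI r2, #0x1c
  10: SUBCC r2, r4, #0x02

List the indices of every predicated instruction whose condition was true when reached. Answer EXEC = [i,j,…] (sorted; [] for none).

EXEC = [4,6,8,9]

[0] flags=1010 → (cmp)
[1] flags=1010 LS?F → skip
[2] flags=1010 PL?F → skip
[3] flags=0011 → (cmp)
[4] flags=0011 PL?T → r3=0xcd
[5] flags=0011 CC?F → skip
[6] flags=0011 PL?T → r1=0xc7
[7] flags=0010 → (cmp)
[8] flags=0010 NE?T → r1=0xe3
[9] flags=0010 HI?T → r2=0x1c
[10] flags=0010 CC?F → skip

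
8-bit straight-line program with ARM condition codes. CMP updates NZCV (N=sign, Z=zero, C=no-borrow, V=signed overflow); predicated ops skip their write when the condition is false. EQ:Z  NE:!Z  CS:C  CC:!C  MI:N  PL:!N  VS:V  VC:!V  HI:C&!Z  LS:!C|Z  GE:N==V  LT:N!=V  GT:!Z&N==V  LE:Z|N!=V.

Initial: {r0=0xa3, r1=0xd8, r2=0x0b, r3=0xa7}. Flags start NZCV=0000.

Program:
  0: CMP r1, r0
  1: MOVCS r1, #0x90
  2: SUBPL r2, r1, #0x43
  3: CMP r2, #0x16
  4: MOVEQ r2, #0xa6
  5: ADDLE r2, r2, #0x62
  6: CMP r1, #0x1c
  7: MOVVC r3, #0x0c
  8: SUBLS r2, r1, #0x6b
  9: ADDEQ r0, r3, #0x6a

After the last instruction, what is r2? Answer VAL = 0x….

VAL = 0x4d

0: ✓ CMP  NZCV=0010
1: ✓ MOVCS  r1←0x90
2: ✓ SUBPL  r2←0x4d
3: ✓ CMP  NZCV=0010
4: · MOVEQ
5: · ADDLE
6: ✓ CMP  NZCV=0011
7: · MOVVC
8: · SUBLS
9: · ADDEQ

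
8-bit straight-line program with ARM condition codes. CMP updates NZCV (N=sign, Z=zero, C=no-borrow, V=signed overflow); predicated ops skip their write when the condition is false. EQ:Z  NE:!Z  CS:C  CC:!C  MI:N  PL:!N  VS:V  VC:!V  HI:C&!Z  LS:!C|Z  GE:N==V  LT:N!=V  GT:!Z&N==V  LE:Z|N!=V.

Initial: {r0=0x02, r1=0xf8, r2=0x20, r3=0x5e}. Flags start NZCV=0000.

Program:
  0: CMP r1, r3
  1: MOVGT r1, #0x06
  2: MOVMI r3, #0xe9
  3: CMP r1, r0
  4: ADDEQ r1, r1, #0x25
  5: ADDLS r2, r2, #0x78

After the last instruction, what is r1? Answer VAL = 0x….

VAL = 0xf8

0: ✓ CMP  NZCV=1010
1: · MOVGT
2: ✓ MOVMI  r3←0xe9
3: ✓ CMP  NZCV=1010
4: · ADDEQ
5: · ADDLS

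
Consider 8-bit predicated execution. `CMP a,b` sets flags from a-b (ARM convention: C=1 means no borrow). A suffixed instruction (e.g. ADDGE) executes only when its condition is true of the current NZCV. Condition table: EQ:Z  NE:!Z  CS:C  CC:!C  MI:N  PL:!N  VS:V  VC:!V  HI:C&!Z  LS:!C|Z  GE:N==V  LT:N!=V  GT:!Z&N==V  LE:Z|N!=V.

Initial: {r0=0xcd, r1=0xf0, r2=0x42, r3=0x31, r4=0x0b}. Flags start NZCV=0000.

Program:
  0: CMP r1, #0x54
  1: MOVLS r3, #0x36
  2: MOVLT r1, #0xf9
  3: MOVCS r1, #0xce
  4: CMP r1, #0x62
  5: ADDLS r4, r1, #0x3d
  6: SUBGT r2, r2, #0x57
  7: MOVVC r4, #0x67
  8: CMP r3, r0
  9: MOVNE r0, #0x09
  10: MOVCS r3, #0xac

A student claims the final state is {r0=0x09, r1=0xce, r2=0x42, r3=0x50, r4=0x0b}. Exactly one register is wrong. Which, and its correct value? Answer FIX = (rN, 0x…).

0: ✓ CMP  NZCV=1010
1: · MOVLS
2: ✓ MOVLT  r1←0xf9
3: ✓ MOVCS  r1←0xce
4: ✓ CMP  NZCV=0011
5: · ADDLS
6: · SUBGT
7: · MOVVC
8: ✓ CMP  NZCV=0000
9: ✓ MOVNE  r0←0x09
10: · MOVCS

FIX = (r3, 0x31)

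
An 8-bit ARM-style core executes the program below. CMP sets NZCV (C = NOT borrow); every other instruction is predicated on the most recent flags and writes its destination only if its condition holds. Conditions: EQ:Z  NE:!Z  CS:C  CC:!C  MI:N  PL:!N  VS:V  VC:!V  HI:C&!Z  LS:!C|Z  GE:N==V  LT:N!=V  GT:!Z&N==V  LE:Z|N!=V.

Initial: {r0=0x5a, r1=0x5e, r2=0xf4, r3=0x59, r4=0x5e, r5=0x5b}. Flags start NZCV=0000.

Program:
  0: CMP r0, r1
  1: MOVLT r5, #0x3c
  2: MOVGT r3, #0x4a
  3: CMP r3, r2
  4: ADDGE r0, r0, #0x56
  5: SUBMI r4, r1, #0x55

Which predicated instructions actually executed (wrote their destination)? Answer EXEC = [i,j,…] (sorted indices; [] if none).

0: ✓ CMP  NZCV=1000
1: ✓ MOVLT  r5←0x3c
2: · MOVGT
3: ✓ CMP  NZCV=0000
4: ✓ ADDGE  r0←0xb0
5: · SUBMI

EXEC = [1,4]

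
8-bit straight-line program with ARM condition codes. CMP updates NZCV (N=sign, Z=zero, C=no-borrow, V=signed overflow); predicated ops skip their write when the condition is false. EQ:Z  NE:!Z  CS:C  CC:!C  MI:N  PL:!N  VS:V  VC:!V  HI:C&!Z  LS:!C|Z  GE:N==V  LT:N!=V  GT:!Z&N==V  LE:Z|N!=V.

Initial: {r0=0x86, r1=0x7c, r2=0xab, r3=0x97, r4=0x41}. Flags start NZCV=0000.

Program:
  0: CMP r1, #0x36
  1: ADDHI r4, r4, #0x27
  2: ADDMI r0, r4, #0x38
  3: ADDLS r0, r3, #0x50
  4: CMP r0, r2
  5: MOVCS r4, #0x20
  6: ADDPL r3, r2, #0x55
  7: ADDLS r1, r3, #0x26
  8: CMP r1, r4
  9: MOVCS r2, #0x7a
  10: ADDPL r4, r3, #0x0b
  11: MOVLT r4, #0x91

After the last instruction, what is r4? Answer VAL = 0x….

VAL = 0x91

[0] flags=0010 → (cmp)
[1] flags=0010 HI?T → r4=0x68
[2] flags=0010 MI?F → skip
[3] flags=0010 LS?F → skip
[4] flags=1000 → (cmp)
[5] flags=1000 CS?F → skip
[6] flags=1000 PL?F → skip
[7] flags=1000 LS?T → r1=0xbd
[8] flags=0011 → (cmp)
[9] flags=0011 CS?T → r2=0x7a
[10] flags=0011 PL?T → r4=0xa2
[11] flags=0011 LT?T → r4=0x91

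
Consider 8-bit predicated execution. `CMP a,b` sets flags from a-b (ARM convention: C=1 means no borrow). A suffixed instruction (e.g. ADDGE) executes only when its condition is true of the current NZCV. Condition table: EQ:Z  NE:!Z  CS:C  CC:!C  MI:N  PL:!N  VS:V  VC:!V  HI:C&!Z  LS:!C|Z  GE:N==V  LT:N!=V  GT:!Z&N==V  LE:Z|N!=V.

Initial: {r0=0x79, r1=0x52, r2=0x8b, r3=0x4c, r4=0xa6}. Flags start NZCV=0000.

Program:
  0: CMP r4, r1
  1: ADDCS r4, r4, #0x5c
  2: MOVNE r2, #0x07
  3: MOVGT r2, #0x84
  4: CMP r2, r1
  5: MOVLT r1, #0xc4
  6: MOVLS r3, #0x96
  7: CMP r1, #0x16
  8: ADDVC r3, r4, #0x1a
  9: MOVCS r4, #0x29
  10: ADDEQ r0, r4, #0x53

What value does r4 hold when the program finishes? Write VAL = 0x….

VAL = 0x29

0: ✓ CMP  NZCV=0011
1: ✓ ADDCS  r4←0x02
2: ✓ MOVNE  r2←0x07
3: · MOVGT
4: ✓ CMP  NZCV=1000
5: ✓ MOVLT  r1←0xc4
6: ✓ MOVLS  r3←0x96
7: ✓ CMP  NZCV=1010
8: ✓ ADDVC  r3←0x1c
9: ✓ MOVCS  r4←0x29
10: · ADDEQ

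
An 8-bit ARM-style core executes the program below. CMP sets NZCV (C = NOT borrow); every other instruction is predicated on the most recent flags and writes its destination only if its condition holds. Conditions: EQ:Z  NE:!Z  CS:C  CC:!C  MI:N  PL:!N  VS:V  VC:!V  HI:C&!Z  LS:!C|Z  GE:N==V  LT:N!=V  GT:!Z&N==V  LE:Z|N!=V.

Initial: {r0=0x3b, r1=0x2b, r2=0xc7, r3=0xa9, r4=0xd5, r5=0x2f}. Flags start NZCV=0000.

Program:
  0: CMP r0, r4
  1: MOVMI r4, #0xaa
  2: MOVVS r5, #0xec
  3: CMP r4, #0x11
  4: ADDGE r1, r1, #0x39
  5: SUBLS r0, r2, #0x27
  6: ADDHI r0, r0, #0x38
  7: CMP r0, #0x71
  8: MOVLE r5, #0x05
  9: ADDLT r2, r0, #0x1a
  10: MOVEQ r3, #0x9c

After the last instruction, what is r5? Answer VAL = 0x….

[0] flags=0000 → (cmp)
[1] flags=0000 MI?F → skip
[2] flags=0000 VS?F → skip
[3] flags=1010 → (cmp)
[4] flags=1010 GE?F → skip
[5] flags=1010 LS?F → skip
[6] flags=1010 HI?T → r0=0x73
[7] flags=0010 → (cmp)
[8] flags=0010 LE?F → skip
[9] flags=0010 LT?F → skip
[10] flags=0010 EQ?F → skip

VAL = 0x2f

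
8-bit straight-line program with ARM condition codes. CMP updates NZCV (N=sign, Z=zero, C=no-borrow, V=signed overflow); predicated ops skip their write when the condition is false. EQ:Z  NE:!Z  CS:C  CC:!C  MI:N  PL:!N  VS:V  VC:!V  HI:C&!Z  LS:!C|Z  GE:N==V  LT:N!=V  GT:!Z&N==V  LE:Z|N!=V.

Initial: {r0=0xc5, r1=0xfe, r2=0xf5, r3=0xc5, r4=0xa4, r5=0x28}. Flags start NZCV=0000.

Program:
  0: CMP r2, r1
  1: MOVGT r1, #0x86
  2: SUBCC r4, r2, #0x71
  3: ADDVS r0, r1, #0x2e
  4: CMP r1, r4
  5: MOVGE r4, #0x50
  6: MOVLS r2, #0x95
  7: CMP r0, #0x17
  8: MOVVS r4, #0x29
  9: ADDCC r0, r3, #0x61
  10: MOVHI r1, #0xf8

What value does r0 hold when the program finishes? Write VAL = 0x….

VAL = 0xc5

0: ✓ CMP  NZCV=1000
1: · MOVGT
2: ✓ SUBCC  r4←0x84
3: · ADDVS
4: ✓ CMP  NZCV=0010
5: ✓ MOVGE  r4←0x50
6: · MOVLS
7: ✓ CMP  NZCV=1010
8: · MOVVS
9: · ADDCC
10: ✓ MOVHI  r1←0xf8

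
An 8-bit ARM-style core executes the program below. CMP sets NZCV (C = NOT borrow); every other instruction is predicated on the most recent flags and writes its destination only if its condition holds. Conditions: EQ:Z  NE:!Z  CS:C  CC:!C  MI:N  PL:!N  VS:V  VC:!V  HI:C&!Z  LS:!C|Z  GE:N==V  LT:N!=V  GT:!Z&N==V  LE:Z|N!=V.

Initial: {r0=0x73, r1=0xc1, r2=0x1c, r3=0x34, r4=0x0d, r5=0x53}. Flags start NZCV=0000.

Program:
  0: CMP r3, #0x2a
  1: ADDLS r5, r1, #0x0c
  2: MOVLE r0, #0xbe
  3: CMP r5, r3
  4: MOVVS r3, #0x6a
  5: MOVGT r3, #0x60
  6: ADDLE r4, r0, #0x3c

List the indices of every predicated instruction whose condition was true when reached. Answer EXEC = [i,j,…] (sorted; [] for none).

0: ✓ CMP  NZCV=0010
1: · ADDLS
2: · MOVLE
3: ✓ CMP  NZCV=0010
4: · MOVVS
5: ✓ MOVGT  r3←0x60
6: · ADDLE

EXEC = [5]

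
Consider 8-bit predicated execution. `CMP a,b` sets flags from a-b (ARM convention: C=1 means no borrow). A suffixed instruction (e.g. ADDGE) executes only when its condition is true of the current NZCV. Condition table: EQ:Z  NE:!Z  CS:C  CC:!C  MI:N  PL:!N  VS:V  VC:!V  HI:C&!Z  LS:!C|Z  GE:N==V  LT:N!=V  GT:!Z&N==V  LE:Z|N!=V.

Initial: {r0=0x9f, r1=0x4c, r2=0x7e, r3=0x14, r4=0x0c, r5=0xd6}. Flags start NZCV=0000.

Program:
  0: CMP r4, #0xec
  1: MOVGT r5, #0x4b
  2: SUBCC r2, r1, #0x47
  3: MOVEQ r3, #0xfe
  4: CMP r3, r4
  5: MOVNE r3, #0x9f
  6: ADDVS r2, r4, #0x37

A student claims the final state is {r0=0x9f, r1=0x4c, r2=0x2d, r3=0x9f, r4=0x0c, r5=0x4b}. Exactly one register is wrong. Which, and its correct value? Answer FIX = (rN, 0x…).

0: ✓ CMP  NZCV=0000
1: ✓ MOVGT  r5←0x4b
2: ✓ SUBCC  r2←0x05
3: · MOVEQ
4: ✓ CMP  NZCV=0010
5: ✓ MOVNE  r3←0x9f
6: · ADDVS

FIX = (r2, 0x05)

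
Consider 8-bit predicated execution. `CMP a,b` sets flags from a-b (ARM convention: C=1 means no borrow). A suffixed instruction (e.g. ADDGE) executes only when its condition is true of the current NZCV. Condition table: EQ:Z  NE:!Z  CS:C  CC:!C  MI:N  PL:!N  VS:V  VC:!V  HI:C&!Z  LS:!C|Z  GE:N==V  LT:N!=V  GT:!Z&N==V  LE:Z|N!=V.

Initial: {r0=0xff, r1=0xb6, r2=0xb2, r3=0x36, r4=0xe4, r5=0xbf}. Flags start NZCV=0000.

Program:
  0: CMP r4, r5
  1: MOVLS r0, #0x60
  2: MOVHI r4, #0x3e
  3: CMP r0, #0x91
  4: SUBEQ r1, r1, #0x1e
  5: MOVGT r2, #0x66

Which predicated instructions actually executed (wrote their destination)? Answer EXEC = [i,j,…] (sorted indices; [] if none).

EXEC = [2,5]

0: ✓ CMP  NZCV=0010
1: · MOVLS
2: ✓ MOVHI  r4←0x3e
3: ✓ CMP  NZCV=0010
4: · SUBEQ
5: ✓ MOVGT  r2←0x66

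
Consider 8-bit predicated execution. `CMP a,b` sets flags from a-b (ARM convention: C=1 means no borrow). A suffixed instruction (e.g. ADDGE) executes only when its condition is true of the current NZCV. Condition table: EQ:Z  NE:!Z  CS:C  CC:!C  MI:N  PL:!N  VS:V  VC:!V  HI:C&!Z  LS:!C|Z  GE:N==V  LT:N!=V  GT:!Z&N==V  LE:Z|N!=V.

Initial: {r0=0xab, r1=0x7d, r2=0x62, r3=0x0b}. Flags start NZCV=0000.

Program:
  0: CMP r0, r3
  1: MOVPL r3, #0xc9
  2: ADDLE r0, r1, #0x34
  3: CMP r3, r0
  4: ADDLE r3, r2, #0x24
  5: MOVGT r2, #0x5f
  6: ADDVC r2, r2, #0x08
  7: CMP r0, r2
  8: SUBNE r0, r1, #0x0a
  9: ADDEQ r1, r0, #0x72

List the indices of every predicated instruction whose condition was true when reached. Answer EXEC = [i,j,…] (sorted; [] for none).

EXEC = [2,5,6,8]

[0] flags=1010 → (cmp)
[1] flags=1010 PL?F → skip
[2] flags=1010 LE?T → r0=0xb1
[3] flags=0000 → (cmp)
[4] flags=0000 LE?F → skip
[5] flags=0000 GT?T → r2=0x5f
[6] flags=0000 VC?T → r2=0x67
[7] flags=0011 → (cmp)
[8] flags=0011 NE?T → r0=0x73
[9] flags=0011 EQ?F → skip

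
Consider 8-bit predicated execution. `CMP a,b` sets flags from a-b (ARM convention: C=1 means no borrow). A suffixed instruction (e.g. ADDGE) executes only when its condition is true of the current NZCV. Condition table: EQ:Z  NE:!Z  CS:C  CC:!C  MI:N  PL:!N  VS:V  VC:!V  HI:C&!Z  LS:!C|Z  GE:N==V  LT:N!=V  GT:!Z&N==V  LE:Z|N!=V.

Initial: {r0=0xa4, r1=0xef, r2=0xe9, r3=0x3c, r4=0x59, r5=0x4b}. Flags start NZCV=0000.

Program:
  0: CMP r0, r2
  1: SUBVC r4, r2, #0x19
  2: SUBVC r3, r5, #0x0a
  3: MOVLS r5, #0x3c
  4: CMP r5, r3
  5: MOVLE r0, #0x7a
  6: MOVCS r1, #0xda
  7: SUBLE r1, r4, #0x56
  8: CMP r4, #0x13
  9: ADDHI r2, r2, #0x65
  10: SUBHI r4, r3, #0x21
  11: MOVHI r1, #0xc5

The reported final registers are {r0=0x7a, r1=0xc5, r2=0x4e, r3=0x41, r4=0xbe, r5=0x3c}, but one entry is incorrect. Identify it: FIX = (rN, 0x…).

FIX = (r4, 0x20)

[0] flags=1000 → (cmp)
[1] flags=1000 VC?T → r4=0xd0
[2] flags=1000 VC?T → r3=0x41
[3] flags=1000 LS?T → r5=0x3c
[4] flags=1000 → (cmp)
[5] flags=1000 LE?T → r0=0x7a
[6] flags=1000 CS?F → skip
[7] flags=1000 LE?T → r1=0x7a
[8] flags=1010 → (cmp)
[9] flags=1010 HI?T → r2=0x4e
[10] flags=1010 HI?T → r4=0x20
[11] flags=1010 HI?T → r1=0xc5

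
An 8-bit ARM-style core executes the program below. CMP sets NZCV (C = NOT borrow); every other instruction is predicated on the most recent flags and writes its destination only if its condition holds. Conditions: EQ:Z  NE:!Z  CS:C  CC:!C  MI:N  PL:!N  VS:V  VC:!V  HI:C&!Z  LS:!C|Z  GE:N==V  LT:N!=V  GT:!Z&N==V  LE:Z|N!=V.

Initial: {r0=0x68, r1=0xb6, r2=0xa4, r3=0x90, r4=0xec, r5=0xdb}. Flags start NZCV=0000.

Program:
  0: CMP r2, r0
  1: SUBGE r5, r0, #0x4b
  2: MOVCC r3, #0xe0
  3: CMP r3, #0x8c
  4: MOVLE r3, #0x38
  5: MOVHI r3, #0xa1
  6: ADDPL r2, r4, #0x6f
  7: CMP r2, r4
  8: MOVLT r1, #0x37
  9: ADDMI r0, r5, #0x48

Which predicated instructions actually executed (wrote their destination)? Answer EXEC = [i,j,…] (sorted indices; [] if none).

0: ✓ CMP  NZCV=0011
1: · SUBGE
2: · MOVCC
3: ✓ CMP  NZCV=0010
4: · MOVLE
5: ✓ MOVHI  r3←0xa1
6: ✓ ADDPL  r2←0x5b
7: ✓ CMP  NZCV=0000
8: · MOVLT
9: · ADDMI

EXEC = [5,6]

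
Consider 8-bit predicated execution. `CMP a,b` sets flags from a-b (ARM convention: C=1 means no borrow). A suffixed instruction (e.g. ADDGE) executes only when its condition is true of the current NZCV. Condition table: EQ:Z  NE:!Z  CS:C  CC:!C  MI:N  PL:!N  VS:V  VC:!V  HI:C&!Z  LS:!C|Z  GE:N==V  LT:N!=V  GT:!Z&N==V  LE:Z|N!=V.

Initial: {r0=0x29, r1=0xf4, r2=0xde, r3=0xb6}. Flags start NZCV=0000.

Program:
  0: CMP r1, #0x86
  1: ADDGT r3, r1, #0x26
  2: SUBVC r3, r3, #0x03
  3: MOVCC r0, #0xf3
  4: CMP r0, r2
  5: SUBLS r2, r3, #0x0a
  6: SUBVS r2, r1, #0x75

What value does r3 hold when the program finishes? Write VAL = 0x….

0: ✓ CMP  NZCV=0010
1: ✓ ADDGT  r3←0x1a
2: ✓ SUBVC  r3←0x17
3: · MOVCC
4: ✓ CMP  NZCV=0000
5: ✓ SUBLS  r2←0x0d
6: · SUBVS

VAL = 0x17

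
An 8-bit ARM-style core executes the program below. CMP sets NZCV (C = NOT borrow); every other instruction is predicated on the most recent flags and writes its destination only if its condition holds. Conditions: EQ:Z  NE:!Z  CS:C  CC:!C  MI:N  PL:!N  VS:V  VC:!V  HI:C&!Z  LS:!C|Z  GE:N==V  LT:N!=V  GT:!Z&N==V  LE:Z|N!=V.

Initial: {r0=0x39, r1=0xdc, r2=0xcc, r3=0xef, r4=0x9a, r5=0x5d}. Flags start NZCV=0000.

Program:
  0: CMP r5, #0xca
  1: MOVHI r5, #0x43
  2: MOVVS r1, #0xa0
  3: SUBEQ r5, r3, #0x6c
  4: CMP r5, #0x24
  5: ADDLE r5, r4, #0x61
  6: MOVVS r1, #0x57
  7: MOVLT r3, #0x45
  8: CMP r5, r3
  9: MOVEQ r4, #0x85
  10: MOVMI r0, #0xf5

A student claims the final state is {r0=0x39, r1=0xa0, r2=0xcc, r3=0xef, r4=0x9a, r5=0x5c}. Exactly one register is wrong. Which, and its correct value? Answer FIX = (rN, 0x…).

0: ✓ CMP  NZCV=1001
1: · MOVHI
2: ✓ MOVVS  r1←0xa0
3: · SUBEQ
4: ✓ CMP  NZCV=0010
5: · ADDLE
6: · MOVVS
7: · MOVLT
8: ✓ CMP  NZCV=0000
9: · MOVEQ
10: · MOVMI

FIX = (r5, 0x5d)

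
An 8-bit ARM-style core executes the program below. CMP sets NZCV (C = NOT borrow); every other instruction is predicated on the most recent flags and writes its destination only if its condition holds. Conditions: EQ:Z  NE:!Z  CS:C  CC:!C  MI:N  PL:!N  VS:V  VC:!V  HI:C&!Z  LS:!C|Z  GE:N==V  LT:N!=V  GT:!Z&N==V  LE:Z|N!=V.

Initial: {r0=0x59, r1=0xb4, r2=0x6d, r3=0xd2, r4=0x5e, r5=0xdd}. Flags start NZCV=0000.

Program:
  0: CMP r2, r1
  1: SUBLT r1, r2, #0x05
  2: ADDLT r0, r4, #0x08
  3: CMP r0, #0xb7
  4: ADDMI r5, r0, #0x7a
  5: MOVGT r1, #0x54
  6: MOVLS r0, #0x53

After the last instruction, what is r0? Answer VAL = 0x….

VAL = 0x53

0: ✓ CMP  NZCV=1001
1: · SUBLT
2: · ADDLT
3: ✓ CMP  NZCV=1001
4: ✓ ADDMI  r5←0xd3
5: ✓ MOVGT  r1←0x54
6: ✓ MOVLS  r0←0x53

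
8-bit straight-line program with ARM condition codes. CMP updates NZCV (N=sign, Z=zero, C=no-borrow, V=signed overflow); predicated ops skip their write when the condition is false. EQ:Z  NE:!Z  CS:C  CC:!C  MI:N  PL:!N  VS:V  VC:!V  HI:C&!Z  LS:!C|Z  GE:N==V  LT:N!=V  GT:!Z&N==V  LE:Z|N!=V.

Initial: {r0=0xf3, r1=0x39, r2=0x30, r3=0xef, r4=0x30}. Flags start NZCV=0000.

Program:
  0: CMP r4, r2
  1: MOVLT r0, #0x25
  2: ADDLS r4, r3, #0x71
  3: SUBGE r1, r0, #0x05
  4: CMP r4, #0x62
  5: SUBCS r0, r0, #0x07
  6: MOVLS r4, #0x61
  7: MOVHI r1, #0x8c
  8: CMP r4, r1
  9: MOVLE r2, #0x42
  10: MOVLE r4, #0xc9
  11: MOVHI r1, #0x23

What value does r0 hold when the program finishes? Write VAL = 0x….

[0] flags=0110 → (cmp)
[1] flags=0110 LT?F → skip
[2] flags=0110 LS?T → r4=0x60
[3] flags=0110 GE?T → r1=0xee
[4] flags=1000 → (cmp)
[5] flags=1000 CS?F → skip
[6] flags=1000 LS?T → r4=0x61
[7] flags=1000 HI?F → skip
[8] flags=0000 → (cmp)
[9] flags=0000 LE?F → skip
[10] flags=0000 LE?F → skip
[11] flags=0000 HI?F → skip

VAL = 0xf3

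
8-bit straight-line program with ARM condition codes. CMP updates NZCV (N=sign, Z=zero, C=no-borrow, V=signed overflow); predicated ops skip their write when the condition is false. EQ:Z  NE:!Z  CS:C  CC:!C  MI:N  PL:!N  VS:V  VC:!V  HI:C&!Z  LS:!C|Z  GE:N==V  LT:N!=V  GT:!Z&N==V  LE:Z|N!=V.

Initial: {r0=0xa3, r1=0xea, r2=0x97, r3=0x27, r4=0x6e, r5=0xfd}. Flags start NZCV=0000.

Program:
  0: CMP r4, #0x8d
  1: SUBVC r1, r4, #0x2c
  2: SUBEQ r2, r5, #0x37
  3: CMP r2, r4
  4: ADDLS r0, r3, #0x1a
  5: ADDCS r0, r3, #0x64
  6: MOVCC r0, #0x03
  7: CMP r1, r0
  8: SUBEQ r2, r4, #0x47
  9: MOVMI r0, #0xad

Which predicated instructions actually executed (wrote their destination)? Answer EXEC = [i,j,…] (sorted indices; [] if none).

EXEC = [5]

[0] flags=1001 → (cmp)
[1] flags=1001 VC?F → skip
[2] flags=1001 EQ?F → skip
[3] flags=0011 → (cmp)
[4] flags=0011 LS?F → skip
[5] flags=0011 CS?T → r0=0x8b
[6] flags=0011 CC?F → skip
[7] flags=0010 → (cmp)
[8] flags=0010 EQ?F → skip
[9] flags=0010 MI?F → skip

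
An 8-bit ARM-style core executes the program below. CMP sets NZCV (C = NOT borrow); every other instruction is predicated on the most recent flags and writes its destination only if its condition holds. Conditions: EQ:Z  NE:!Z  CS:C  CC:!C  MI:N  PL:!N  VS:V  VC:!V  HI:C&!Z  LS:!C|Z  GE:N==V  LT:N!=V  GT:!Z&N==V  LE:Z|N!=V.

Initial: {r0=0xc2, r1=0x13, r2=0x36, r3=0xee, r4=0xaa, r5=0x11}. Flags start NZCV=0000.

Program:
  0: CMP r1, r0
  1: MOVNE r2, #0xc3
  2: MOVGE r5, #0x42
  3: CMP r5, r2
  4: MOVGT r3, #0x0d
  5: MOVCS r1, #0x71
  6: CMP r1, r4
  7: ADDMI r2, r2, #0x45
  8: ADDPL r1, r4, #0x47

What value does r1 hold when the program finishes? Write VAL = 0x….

VAL = 0xf1

0: ✓ CMP  NZCV=0000
1: ✓ MOVNE  r2←0xc3
2: ✓ MOVGE  r5←0x42
3: ✓ CMP  NZCV=0000
4: ✓ MOVGT  r3←0x0d
5: · MOVCS
6: ✓ CMP  NZCV=0000
7: · ADDMI
8: ✓ ADDPL  r1←0xf1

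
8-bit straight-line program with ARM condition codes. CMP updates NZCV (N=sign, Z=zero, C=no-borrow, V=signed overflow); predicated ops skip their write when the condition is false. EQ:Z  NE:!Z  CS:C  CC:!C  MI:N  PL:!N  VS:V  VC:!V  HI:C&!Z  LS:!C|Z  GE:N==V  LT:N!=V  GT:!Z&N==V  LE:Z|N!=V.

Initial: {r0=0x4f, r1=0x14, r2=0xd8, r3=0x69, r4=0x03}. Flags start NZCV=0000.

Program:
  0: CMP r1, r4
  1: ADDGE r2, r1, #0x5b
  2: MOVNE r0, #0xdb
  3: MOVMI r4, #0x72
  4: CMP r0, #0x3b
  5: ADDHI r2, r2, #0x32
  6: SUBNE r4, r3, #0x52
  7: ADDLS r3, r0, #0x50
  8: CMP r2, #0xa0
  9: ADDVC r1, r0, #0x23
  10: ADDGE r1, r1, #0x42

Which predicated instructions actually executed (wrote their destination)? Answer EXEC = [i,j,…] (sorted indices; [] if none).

EXEC = [1,2,5,6,9,10]

[0] flags=0010 → (cmp)
[1] flags=0010 GE?T → r2=0x6f
[2] flags=0010 NE?T → r0=0xdb
[3] flags=0010 MI?F → skip
[4] flags=1010 → (cmp)
[5] flags=1010 HI?T → r2=0xa1
[6] flags=1010 NE?T → r4=0x17
[7] flags=1010 LS?F → skip
[8] flags=0010 → (cmp)
[9] flags=0010 VC?T → r1=0xfe
[10] flags=0010 GE?T → r1=0x40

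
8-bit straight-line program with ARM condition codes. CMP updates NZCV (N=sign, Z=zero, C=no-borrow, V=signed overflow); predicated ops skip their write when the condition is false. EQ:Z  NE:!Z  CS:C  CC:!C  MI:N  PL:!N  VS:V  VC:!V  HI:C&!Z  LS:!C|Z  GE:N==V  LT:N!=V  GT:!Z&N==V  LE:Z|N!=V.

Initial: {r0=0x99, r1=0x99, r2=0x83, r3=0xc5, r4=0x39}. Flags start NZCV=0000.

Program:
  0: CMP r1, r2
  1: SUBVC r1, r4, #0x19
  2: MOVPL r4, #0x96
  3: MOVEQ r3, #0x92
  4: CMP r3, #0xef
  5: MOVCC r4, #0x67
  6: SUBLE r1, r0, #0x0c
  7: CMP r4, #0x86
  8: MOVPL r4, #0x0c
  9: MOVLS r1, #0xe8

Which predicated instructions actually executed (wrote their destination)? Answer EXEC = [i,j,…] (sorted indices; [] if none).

EXEC = [1,2,5,6,9]

0: ✓ CMP  NZCV=0010
1: ✓ SUBVC  r1←0x20
2: ✓ MOVPL  r4←0x96
3: · MOVEQ
4: ✓ CMP  NZCV=1000
5: ✓ MOVCC  r4←0x67
6: ✓ SUBLE  r1←0x8d
7: ✓ CMP  NZCV=1001
8: · MOVPL
9: ✓ MOVLS  r1←0xe8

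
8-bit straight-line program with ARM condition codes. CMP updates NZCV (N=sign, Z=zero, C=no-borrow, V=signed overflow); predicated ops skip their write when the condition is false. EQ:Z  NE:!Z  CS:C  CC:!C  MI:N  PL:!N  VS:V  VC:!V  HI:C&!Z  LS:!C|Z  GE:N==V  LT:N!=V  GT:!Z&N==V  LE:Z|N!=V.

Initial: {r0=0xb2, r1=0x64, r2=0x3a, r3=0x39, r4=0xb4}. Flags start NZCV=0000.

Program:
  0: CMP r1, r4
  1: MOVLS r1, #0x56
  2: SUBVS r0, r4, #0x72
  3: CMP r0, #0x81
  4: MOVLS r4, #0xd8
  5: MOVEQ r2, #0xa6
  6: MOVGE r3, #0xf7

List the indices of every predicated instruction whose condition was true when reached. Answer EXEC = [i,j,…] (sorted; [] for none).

EXEC = [1,2,4,6]

0: ✓ CMP  NZCV=1001
1: ✓ MOVLS  r1←0x56
2: ✓ SUBVS  r0←0x42
3: ✓ CMP  NZCV=1001
4: ✓ MOVLS  r4←0xd8
5: · MOVEQ
6: ✓ MOVGE  r3←0xf7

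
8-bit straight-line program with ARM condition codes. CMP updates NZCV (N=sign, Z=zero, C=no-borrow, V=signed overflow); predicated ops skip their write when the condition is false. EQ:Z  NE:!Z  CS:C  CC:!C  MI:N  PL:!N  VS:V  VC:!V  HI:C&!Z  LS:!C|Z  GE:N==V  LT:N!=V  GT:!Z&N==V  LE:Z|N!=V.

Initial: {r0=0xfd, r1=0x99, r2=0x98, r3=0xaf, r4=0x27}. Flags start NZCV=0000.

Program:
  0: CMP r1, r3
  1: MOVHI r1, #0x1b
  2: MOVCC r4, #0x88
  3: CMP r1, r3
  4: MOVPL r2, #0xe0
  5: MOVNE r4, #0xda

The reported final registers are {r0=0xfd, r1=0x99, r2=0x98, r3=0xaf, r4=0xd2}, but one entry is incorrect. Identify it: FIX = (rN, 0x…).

0: ✓ CMP  NZCV=1000
1: · MOVHI
2: ✓ MOVCC  r4←0x88
3: ✓ CMP  NZCV=1000
4: · MOVPL
5: ✓ MOVNE  r4←0xda

FIX = (r4, 0xda)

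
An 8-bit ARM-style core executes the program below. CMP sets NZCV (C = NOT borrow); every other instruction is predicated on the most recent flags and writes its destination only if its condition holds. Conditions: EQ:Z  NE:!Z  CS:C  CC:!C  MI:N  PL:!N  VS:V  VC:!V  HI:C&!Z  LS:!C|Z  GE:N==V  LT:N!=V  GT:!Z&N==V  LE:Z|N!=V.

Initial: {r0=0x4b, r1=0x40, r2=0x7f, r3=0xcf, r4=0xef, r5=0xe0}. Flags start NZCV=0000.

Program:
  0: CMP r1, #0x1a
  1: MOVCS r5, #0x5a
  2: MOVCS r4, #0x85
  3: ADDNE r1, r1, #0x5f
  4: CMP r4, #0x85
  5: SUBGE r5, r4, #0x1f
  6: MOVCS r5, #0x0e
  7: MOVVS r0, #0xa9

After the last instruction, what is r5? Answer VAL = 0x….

VAL = 0x0e

0: ✓ CMP  NZCV=0010
1: ✓ MOVCS  r5←0x5a
2: ✓ MOVCS  r4←0x85
3: ✓ ADDNE  r1←0x9f
4: ✓ CMP  NZCV=0110
5: ✓ SUBGE  r5←0x66
6: ✓ MOVCS  r5←0x0e
7: · MOVVS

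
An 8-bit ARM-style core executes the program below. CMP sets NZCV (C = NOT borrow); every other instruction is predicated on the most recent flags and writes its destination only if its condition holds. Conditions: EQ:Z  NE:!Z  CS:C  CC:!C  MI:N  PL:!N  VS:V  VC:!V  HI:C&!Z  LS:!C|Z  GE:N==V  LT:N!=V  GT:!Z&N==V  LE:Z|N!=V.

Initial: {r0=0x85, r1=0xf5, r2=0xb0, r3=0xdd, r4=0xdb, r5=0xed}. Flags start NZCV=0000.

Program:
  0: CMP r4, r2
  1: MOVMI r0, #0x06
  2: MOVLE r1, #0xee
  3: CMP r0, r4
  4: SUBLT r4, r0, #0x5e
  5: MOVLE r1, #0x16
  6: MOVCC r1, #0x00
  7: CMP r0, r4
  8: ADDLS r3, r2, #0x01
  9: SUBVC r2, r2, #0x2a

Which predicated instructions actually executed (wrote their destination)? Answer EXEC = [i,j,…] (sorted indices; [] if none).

EXEC = [4,5,6]

[0] flags=0010 → (cmp)
[1] flags=0010 MI?F → skip
[2] flags=0010 LE?F → skip
[3] flags=1000 → (cmp)
[4] flags=1000 LT?T → r4=0x27
[5] flags=1000 LE?T → r1=0x16
[6] flags=1000 CC?T → r1=0x00
[7] flags=0011 → (cmp)
[8] flags=0011 LS?F → skip
[9] flags=0011 VC?F → skip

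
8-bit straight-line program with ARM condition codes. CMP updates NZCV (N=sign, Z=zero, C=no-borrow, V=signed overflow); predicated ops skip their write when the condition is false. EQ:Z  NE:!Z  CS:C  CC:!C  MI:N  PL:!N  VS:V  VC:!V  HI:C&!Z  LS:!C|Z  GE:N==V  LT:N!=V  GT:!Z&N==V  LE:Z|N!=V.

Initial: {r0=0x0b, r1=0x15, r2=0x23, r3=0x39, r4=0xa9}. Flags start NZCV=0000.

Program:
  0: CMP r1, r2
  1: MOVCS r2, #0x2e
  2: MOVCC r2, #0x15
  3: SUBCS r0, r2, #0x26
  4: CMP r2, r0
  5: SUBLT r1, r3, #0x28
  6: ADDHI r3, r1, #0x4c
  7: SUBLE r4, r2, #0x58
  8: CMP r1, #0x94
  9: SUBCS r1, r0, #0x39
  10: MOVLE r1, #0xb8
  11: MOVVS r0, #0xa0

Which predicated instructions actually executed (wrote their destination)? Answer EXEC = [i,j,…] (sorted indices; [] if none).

0: ✓ CMP  NZCV=1000
1: · MOVCS
2: ✓ MOVCC  r2←0x15
3: · SUBCS
4: ✓ CMP  NZCV=0010
5: · SUBLT
6: ✓ ADDHI  r3←0x61
7: · SUBLE
8: ✓ CMP  NZCV=1001
9: · SUBCS
10: · MOVLE
11: ✓ MOVVS  r0←0xa0

EXEC = [2,6,11]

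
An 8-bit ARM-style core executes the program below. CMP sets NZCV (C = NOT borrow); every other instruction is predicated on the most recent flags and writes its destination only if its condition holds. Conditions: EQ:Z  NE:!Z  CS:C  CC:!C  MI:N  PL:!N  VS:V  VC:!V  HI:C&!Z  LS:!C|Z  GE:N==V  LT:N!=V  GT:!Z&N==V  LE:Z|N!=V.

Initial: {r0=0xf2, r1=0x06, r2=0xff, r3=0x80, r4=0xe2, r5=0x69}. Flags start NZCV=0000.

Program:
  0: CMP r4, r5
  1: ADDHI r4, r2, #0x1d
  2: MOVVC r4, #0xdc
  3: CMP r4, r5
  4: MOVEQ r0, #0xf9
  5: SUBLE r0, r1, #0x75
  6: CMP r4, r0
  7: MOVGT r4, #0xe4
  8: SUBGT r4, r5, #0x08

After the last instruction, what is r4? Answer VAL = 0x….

0: ✓ CMP  NZCV=0011
1: ✓ ADDHI  r4←0x1c
2: · MOVVC
3: ✓ CMP  NZCV=1000
4: · MOVEQ
5: ✓ SUBLE  r0←0x91
6: ✓ CMP  NZCV=1001
7: ✓ MOVGT  r4←0xe4
8: ✓ SUBGT  r4←0x61

VAL = 0x61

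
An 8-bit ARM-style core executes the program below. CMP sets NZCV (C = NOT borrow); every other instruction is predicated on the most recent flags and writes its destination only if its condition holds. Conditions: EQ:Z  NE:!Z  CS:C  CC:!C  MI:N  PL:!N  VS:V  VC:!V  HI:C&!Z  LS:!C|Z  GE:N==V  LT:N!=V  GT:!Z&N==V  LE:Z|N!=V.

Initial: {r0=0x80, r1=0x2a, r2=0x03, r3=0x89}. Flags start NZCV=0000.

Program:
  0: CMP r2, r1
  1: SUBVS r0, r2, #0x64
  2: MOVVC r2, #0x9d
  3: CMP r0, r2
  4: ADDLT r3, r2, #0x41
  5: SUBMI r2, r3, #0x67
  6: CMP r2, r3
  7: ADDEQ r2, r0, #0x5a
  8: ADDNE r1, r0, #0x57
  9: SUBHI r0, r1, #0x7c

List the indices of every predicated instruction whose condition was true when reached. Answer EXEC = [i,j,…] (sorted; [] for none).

EXEC = [2,4,5,8]

0: ✓ CMP  NZCV=1000
1: · SUBVS
2: ✓ MOVVC  r2←0x9d
3: ✓ CMP  NZCV=1000
4: ✓ ADDLT  r3←0xde
5: ✓ SUBMI  r2←0x77
6: ✓ CMP  NZCV=1001
7: · ADDEQ
8: ✓ ADDNE  r1←0xd7
9: · SUBHI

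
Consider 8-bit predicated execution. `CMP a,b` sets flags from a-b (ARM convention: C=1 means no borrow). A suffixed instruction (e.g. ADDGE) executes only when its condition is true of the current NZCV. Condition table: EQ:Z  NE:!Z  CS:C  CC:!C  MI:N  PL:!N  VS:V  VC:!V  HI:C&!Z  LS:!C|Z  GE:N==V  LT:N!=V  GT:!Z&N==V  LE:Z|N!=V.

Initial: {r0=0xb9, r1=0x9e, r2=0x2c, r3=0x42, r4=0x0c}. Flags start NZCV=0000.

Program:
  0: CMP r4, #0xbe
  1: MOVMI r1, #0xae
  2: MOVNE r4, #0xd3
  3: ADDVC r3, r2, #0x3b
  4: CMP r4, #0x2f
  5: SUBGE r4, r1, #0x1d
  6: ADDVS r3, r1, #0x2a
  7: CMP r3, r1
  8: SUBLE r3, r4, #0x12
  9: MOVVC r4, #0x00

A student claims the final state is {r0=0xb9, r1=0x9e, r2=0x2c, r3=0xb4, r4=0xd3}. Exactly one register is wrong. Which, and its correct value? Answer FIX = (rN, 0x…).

FIX = (r3, 0x67)

0: ✓ CMP  NZCV=0000
1: · MOVMI
2: ✓ MOVNE  r4←0xd3
3: ✓ ADDVC  r3←0x67
4: ✓ CMP  NZCV=1010
5: · SUBGE
6: · ADDVS
7: ✓ CMP  NZCV=1001
8: · SUBLE
9: · MOVVC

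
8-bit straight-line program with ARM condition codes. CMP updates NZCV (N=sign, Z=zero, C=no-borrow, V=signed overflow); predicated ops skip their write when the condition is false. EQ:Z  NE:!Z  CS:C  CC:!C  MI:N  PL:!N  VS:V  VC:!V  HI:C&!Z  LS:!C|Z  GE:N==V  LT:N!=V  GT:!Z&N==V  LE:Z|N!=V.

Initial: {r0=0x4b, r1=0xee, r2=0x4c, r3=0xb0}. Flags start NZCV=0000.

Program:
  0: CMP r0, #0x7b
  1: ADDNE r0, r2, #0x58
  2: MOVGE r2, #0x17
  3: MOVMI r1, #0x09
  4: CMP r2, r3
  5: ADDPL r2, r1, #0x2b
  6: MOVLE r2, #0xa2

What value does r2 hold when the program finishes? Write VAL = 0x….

0: ✓ CMP  NZCV=1000
1: ✓ ADDNE  r0←0xa4
2: · MOVGE
3: ✓ MOVMI  r1←0x09
4: ✓ CMP  NZCV=1001
5: · ADDPL
6: · MOVLE

VAL = 0x4c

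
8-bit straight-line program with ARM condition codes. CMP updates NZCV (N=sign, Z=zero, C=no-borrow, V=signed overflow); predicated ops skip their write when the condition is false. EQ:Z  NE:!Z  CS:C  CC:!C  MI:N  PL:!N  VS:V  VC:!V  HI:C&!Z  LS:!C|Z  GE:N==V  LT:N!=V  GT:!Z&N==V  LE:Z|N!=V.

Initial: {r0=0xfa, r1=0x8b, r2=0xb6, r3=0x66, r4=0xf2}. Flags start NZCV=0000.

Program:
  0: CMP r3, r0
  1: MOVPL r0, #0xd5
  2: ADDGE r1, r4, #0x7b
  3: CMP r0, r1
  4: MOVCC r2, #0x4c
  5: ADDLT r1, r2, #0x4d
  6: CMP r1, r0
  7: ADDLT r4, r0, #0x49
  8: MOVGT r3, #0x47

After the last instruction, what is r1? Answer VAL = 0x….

VAL = 0x03

[0] flags=0000 → (cmp)
[1] flags=0000 PL?T → r0=0xd5
[2] flags=0000 GE?T → r1=0x6d
[3] flags=0011 → (cmp)
[4] flags=0011 CC?F → skip
[5] flags=0011 LT?T → r1=0x03
[6] flags=0000 → (cmp)
[7] flags=0000 LT?F → skip
[8] flags=0000 GT?T → r3=0x47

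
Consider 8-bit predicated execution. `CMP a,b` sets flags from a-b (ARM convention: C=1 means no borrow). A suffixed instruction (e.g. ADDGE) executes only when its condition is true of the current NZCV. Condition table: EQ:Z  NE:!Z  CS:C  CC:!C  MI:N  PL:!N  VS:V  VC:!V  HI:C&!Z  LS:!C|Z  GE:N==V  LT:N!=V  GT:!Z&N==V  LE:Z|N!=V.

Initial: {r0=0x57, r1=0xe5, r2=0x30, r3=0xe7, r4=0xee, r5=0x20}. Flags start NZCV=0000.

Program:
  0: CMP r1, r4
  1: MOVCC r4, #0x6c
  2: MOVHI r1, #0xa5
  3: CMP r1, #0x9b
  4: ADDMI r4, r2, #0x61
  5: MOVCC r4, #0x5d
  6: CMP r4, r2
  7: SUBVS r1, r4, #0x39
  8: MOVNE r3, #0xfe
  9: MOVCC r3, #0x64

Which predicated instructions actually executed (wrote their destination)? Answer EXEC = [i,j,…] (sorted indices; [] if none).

0: ✓ CMP  NZCV=1000
1: ✓ MOVCC  r4←0x6c
2: · MOVHI
3: ✓ CMP  NZCV=0010
4: · ADDMI
5: · MOVCC
6: ✓ CMP  NZCV=0010
7: · SUBVS
8: ✓ MOVNE  r3←0xfe
9: · MOVCC

EXEC = [1,8]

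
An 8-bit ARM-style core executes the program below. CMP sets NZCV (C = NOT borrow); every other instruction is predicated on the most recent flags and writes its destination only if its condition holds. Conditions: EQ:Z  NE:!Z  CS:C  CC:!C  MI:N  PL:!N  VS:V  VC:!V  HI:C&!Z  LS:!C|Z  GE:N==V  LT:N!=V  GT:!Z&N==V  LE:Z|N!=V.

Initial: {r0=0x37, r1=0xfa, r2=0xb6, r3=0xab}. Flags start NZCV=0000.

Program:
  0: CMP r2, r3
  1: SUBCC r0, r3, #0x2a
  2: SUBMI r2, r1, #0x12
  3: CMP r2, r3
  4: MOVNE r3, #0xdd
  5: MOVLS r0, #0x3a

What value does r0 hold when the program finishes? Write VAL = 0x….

0: ✓ CMP  NZCV=0010
1: · SUBCC
2: · SUBMI
3: ✓ CMP  NZCV=0010
4: ✓ MOVNE  r3←0xdd
5: · MOVLS

VAL = 0x37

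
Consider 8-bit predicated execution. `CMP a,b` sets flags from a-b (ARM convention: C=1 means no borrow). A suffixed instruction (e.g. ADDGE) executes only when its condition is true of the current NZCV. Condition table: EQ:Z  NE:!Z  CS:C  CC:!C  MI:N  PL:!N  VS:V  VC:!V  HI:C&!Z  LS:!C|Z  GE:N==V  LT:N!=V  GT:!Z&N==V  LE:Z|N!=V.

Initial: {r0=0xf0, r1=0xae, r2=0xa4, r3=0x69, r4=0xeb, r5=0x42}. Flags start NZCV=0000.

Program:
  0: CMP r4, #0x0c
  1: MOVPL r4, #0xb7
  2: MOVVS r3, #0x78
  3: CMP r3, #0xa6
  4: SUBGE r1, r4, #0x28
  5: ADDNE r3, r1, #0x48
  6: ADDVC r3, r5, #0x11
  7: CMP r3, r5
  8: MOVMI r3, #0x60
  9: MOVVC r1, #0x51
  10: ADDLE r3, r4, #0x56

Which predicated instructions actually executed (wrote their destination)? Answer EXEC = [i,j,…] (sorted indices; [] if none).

EXEC = [4,5,8,9,10]

[0] flags=1010 → (cmp)
[1] flags=1010 PL?F → skip
[2] flags=1010 VS?F → skip
[3] flags=1001 → (cmp)
[4] flags=1001 GE?T → r1=0xc3
[5] flags=1001 NE?T → r3=0x0b
[6] flags=1001 VC?F → skip
[7] flags=1000 → (cmp)
[8] flags=1000 MI?T → r3=0x60
[9] flags=1000 VC?T → r1=0x51
[10] flags=1000 LE?T → r3=0x41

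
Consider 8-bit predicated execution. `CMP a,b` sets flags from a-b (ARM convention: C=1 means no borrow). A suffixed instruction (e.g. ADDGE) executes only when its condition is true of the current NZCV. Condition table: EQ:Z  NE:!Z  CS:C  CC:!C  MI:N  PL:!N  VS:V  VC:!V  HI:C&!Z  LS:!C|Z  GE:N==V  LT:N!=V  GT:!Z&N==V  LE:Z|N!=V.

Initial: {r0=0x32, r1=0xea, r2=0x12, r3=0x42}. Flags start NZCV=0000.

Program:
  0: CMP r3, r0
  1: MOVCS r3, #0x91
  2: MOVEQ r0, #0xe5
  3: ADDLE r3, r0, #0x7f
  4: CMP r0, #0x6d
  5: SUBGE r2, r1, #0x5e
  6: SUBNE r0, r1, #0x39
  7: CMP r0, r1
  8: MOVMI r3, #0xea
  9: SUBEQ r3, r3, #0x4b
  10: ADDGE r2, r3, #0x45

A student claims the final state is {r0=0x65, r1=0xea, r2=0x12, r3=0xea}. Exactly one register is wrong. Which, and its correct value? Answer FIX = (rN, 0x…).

0: ✓ CMP  NZCV=0010
1: ✓ MOVCS  r3←0x91
2: · MOVEQ
3: · ADDLE
4: ✓ CMP  NZCV=1000
5: · SUBGE
6: ✓ SUBNE  r0←0xb1
7: ✓ CMP  NZCV=1000
8: ✓ MOVMI  r3←0xea
9: · SUBEQ
10: · ADDGE

FIX = (r0, 0xb1)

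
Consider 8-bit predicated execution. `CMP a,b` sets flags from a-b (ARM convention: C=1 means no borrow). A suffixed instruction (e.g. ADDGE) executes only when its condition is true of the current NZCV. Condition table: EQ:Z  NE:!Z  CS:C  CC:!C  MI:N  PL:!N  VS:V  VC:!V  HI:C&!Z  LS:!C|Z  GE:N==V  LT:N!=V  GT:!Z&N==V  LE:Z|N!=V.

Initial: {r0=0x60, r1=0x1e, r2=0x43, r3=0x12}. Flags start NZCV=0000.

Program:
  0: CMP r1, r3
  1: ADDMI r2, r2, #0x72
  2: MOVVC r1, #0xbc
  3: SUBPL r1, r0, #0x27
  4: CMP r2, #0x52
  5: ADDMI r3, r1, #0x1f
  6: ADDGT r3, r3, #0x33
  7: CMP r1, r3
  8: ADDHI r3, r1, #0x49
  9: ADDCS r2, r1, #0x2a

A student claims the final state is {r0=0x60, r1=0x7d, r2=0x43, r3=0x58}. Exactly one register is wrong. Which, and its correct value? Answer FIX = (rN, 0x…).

FIX = (r1, 0x39)

[0] flags=0010 → (cmp)
[1] flags=0010 MI?F → skip
[2] flags=0010 VC?T → r1=0xbc
[3] flags=0010 PL?T → r1=0x39
[4] flags=1000 → (cmp)
[5] flags=1000 MI?T → r3=0x58
[6] flags=1000 GT?F → skip
[7] flags=1000 → (cmp)
[8] flags=1000 HI?F → skip
[9] flags=1000 CS?F → skip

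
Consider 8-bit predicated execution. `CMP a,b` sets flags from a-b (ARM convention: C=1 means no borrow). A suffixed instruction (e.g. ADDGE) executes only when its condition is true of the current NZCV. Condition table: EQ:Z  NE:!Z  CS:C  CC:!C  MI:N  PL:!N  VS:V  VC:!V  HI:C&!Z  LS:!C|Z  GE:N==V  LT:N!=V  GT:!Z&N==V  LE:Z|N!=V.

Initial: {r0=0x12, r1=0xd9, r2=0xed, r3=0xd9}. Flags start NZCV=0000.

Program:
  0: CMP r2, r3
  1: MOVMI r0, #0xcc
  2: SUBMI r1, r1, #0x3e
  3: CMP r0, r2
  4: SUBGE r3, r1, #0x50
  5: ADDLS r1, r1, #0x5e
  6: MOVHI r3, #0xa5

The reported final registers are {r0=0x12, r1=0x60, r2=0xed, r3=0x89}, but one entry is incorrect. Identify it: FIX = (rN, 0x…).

FIX = (r1, 0x37)

[0] flags=0010 → (cmp)
[1] flags=0010 MI?F → skip
[2] flags=0010 MI?F → skip
[3] flags=0000 → (cmp)
[4] flags=0000 GE?T → r3=0x89
[5] flags=0000 LS?T → r1=0x37
[6] flags=0000 HI?F → skip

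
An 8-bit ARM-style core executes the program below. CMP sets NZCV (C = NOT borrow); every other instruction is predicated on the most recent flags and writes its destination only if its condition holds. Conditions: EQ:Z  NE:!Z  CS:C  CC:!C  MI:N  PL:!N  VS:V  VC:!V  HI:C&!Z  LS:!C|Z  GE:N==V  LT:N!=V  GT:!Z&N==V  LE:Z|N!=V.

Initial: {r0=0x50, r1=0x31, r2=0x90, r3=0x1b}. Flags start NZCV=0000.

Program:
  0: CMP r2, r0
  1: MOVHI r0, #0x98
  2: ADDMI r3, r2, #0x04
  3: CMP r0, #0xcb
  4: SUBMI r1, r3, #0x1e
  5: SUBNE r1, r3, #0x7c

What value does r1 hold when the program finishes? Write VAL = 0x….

VAL = 0x9f

0: ✓ CMP  NZCV=0011
1: ✓ MOVHI  r0←0x98
2: · ADDMI
3: ✓ CMP  NZCV=1000
4: ✓ SUBMI  r1←0xfd
5: ✓ SUBNE  r1←0x9f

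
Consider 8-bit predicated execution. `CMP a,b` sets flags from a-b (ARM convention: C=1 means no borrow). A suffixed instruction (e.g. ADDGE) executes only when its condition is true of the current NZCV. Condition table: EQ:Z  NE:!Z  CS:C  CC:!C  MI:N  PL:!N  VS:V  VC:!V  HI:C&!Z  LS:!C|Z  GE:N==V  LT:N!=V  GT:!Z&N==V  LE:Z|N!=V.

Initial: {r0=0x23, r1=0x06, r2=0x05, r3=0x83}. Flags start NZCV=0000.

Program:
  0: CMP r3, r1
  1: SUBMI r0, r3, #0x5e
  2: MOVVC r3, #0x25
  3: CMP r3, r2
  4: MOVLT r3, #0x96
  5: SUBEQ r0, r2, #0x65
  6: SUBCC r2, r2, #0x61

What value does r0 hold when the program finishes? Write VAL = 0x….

VAL = 0x23

0: ✓ CMP  NZCV=0011
1: · SUBMI
2: · MOVVC
3: ✓ CMP  NZCV=0011
4: ✓ MOVLT  r3←0x96
5: · SUBEQ
6: · SUBCC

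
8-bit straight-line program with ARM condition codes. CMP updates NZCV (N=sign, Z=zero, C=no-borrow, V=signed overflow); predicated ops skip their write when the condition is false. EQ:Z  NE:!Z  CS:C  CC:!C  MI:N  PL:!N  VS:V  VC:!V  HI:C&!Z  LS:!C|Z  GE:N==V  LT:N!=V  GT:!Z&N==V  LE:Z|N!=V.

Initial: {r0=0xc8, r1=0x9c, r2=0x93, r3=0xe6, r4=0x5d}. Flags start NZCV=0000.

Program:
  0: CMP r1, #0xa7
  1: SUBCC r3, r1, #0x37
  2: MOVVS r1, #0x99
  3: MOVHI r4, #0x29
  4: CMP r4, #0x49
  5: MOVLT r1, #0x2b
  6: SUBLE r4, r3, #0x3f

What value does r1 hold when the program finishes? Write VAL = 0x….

VAL = 0x9c

0: ✓ CMP  NZCV=1000
1: ✓ SUBCC  r3←0x65
2: · MOVVS
3: · MOVHI
4: ✓ CMP  NZCV=0010
5: · MOVLT
6: · SUBLE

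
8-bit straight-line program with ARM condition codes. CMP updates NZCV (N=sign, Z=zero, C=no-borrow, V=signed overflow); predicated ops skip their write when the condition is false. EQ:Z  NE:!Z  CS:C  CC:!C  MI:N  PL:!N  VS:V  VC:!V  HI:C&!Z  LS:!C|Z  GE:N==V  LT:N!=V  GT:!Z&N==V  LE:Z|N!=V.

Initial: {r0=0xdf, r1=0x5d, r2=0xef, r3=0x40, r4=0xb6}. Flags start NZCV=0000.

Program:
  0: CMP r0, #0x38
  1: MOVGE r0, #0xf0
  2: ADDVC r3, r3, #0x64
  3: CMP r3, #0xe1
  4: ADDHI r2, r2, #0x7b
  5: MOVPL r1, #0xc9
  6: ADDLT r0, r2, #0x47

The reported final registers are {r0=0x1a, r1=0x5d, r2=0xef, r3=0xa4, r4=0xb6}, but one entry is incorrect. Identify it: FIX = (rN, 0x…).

[0] flags=1010 → (cmp)
[1] flags=1010 GE?F → skip
[2] flags=1010 VC?T → r3=0xa4
[3] flags=1000 → (cmp)
[4] flags=1000 HI?F → skip
[5] flags=1000 PL?F → skip
[6] flags=1000 LT?T → r0=0x36

FIX = (r0, 0x36)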